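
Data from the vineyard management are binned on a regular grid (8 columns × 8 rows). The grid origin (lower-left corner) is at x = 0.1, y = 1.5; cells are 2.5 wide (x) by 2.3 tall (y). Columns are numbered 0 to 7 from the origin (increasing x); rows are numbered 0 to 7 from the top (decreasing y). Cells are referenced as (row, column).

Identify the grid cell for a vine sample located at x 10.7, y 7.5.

Column index: ⌊(10.7 − 0.1) / 2.5⌋ = ⌊4.240⌋ = 4
Row offset from origin: ⌊(7.5 − 1.5) / 2.3⌋ = ⌊2.609⌋ = 2 → row 5 (counted from top)

(5, 4)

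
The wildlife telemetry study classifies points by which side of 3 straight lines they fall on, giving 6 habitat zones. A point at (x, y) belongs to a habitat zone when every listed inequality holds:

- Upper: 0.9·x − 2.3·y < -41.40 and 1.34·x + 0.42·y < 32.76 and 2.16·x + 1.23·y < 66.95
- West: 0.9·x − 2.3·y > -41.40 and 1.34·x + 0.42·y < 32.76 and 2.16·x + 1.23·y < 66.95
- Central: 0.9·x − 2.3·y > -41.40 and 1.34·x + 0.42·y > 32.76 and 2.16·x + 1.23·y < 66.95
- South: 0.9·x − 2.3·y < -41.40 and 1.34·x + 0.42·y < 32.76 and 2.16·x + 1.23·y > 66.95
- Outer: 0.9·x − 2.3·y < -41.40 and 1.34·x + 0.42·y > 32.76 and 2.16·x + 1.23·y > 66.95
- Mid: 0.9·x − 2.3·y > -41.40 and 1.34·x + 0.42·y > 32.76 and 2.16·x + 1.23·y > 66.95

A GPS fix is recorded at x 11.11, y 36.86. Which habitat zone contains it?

South

0.9·11.11 − 2.3·36.86 = -74.779, which is < -41.40
1.34·11.11 + 0.42·36.86 = 30.369, which is < 32.76
2.16·11.11 + 1.23·36.86 = 69.335, which is > 66.95
This sign pattern matches South.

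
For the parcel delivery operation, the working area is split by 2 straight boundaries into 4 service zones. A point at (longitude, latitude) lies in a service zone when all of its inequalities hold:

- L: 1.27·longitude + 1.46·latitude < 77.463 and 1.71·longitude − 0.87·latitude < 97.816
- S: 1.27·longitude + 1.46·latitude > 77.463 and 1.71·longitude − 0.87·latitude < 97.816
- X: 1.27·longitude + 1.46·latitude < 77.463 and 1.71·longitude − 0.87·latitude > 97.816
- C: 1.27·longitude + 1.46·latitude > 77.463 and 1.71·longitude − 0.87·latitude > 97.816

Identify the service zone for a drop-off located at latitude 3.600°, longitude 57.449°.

1.27·57.449 + 1.46·3.600 = 78.216, which is > 77.463
1.71·57.449 − 0.87·3.600 = 95.106, which is < 97.816
This sign pattern matches S.

S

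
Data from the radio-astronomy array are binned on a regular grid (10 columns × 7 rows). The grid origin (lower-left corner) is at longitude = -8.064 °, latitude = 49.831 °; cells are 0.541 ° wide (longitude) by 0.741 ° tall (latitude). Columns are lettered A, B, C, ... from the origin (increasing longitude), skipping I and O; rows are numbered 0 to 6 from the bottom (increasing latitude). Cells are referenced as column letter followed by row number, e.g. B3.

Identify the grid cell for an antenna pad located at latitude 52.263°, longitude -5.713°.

E3

Column index: ⌊(-5.713 − -8.064) / 0.541⌋ = ⌊4.346⌋ = 4 → column E
Row offset from origin: ⌊(52.263 − 49.831) / 0.741⌋ = ⌊3.282⌋ = 3 → row 3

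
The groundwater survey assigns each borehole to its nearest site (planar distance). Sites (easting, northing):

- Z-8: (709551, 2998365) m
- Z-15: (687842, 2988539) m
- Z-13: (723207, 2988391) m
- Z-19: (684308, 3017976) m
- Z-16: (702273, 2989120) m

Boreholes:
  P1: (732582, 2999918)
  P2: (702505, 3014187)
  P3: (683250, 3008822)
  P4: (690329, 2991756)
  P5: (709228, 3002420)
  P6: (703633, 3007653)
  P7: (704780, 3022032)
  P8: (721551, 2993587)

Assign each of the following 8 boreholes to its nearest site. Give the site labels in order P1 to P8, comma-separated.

P1 → Z-13 (d²=220762354.00)
P2 → Z-8 (d²=299981800.00)
P3 → Z-19 (d²=84915080.00)
P4 → Z-15 (d²=16534258.00)
P5 → Z-8 (d²=16547354.00)
P6 → Z-8 (d²=121289668.00)
P7 → Z-19 (d²=435553920.00)
P8 → Z-13 (d²=29740752.00)

Z-13, Z-8, Z-19, Z-15, Z-8, Z-8, Z-19, Z-13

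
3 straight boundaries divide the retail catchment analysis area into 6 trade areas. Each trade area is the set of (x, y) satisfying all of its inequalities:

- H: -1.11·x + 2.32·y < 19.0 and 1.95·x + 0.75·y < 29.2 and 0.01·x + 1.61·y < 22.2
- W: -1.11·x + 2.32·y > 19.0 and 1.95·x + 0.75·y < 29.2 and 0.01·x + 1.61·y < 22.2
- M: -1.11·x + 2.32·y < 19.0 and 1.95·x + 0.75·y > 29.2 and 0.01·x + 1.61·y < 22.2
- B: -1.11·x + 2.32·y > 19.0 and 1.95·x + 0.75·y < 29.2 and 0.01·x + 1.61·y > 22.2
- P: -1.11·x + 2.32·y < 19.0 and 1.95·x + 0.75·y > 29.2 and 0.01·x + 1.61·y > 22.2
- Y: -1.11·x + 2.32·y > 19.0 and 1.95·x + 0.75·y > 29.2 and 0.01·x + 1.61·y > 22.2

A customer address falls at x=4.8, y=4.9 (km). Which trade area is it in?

-1.11·4.8 + 2.32·4.9 = 6.040, which is < 19.0
1.95·4.8 + 0.75·4.9 = 13.035, which is < 29.2
0.01·4.8 + 1.61·4.9 = 7.937, which is < 22.2
This sign pattern matches H.

H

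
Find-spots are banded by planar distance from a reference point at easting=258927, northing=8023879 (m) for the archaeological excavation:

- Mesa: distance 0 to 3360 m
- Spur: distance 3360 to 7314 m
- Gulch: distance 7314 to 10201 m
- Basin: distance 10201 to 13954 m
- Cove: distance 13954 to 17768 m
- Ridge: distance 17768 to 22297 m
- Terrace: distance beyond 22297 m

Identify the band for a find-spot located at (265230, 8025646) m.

Distance = √((265230−258927)² + (8025646−8023879)²) = √(39727809.000 + 3122289.000) = 6545.999 m.
3360 ≤ 6545.999 < 7314 → Spur.

Spur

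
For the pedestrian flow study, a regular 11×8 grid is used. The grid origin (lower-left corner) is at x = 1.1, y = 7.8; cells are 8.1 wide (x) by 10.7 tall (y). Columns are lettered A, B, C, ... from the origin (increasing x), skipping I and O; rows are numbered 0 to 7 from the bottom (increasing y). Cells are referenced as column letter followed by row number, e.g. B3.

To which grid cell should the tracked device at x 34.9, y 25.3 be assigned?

Column index: ⌊(34.9 − 1.1) / 8.1⌋ = ⌊4.173⌋ = 4 → column E
Row offset from origin: ⌊(25.3 − 7.8) / 10.7⌋ = ⌊1.636⌋ = 1 → row 1

E1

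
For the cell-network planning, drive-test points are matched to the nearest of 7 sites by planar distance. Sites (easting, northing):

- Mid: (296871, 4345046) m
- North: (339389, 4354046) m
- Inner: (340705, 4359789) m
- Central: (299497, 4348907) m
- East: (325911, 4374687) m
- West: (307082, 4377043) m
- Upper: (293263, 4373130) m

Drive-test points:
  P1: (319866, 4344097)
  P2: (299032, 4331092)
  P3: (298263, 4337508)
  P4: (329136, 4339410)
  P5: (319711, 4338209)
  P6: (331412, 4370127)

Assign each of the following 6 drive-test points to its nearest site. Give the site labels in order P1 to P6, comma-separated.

P1 → Central (d²=438032261.00)
P2 → Mid (d²=199384037.00)
P3 → Mid (d²=58759108.00)
P4 → North (d²=319336505.00)
P5 → Central (d²=523053000.00)
P6 → East (d²=51054601.00)

Central, Mid, Mid, North, Central, East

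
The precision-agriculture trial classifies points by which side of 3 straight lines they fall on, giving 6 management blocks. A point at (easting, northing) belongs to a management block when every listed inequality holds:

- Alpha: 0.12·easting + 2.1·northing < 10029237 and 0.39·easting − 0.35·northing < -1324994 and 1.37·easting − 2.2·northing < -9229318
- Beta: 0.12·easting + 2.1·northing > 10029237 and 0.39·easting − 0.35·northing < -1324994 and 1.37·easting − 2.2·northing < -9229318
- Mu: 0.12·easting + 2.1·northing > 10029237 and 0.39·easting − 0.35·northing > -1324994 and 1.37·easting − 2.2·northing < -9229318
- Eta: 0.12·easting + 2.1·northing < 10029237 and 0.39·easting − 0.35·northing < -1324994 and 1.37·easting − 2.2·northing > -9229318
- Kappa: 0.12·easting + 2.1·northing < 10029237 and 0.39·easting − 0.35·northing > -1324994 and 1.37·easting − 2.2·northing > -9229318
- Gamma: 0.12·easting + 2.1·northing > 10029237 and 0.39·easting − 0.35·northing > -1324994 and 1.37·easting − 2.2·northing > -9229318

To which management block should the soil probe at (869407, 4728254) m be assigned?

0.12·869407 + 2.1·4728254 = 10033662.240, which is > 10029237
0.39·869407 − 0.35·4728254 = -1315820.170, which is > -1324994
1.37·869407 − 2.2·4728254 = -9211071.210, which is > -9229318
This sign pattern matches Gamma.

Gamma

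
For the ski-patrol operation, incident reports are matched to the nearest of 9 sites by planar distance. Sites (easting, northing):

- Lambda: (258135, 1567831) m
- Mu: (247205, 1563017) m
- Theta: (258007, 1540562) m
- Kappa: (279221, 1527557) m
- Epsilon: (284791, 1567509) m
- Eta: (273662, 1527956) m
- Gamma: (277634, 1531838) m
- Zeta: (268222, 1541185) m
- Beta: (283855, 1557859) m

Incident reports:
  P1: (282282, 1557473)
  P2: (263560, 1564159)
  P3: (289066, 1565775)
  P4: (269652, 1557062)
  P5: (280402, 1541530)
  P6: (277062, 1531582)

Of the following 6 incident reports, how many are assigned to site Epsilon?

P1 → Beta
P2 → Lambda
P3 → Epsilon
P4 → Beta
P5 → Gamma
P6 → Gamma
1 of the 6 goes to Epsilon.

1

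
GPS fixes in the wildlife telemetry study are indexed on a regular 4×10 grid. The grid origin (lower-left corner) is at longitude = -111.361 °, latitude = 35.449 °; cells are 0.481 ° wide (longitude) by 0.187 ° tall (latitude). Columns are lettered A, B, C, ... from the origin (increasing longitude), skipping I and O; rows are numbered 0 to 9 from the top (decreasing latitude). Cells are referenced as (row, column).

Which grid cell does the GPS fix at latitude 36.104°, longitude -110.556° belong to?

Column index: ⌊(-110.556 − -111.361) / 0.481⌋ = ⌊1.674⌋ = 1 → column B
Row offset from origin: ⌊(36.104 − 35.449) / 0.187⌋ = ⌊3.503⌋ = 3 → row 6 (counted from top)

(6, B)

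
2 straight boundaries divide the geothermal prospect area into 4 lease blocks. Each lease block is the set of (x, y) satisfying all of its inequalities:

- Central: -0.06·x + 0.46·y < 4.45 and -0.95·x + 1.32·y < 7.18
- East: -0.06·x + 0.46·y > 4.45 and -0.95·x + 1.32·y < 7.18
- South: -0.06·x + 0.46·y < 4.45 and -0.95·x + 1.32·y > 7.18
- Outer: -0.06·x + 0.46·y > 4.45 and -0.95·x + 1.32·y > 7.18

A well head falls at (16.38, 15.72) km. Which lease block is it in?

-0.06·16.38 + 0.46·15.72 = 6.248, which is > 4.45
-0.95·16.38 + 1.32·15.72 = 5.189, which is < 7.18
This sign pattern matches East.

East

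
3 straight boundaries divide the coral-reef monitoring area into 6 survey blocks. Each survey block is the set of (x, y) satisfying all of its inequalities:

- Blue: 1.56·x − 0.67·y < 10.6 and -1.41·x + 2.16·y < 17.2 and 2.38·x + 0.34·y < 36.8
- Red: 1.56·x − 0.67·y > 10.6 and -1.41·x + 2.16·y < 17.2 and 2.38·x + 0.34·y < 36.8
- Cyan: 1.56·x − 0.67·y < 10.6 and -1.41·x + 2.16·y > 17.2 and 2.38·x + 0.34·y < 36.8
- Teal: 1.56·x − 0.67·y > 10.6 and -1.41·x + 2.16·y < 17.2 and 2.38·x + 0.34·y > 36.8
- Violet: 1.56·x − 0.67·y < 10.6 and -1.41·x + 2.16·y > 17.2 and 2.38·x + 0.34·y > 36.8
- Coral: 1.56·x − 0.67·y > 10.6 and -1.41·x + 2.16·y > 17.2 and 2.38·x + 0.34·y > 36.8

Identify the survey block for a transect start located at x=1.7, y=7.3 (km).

1.56·1.7 − 0.67·7.3 = -2.239, which is < 10.6
-1.41·1.7 + 2.16·7.3 = 13.371, which is < 17.2
2.38·1.7 + 0.34·7.3 = 6.528, which is < 36.8
This sign pattern matches Blue.

Blue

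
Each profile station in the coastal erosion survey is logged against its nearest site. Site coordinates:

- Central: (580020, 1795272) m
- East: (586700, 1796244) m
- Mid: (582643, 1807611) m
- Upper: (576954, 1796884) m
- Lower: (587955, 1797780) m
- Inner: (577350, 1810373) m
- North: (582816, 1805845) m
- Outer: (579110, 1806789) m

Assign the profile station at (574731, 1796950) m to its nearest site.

Upper

Squared distances to each site:
Central: 30789205.000; East: 143755397.000; Mid: 176256665.000; Upper: 4946085.000; Lower: 175563076.000; Inner: 187036090.000; North: 144488250.000; Outer: 115981562.000.
Minimum at Upper.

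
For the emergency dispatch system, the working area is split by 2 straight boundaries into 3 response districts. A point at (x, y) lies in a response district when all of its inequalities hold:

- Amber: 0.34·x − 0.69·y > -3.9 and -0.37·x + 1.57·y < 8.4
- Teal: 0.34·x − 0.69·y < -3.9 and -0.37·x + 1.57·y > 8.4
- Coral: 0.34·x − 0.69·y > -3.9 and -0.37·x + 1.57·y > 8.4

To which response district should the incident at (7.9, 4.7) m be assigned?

0.34·7.9 − 0.69·4.7 = -0.557, which is > -3.9
-0.37·7.9 + 1.57·4.7 = 4.456, which is < 8.4
This sign pattern matches Amber.

Amber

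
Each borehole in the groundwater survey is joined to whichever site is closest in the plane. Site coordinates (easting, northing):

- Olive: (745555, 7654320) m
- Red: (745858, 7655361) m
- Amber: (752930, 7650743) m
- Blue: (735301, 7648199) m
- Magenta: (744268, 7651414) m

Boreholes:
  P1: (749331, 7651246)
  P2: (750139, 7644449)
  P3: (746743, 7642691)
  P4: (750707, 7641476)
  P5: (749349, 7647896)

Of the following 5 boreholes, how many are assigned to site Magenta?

P1 → Amber
P2 → Amber
P3 → Magenta
P4 → Amber
P5 → Amber
1 of the 5 goes to Magenta.

1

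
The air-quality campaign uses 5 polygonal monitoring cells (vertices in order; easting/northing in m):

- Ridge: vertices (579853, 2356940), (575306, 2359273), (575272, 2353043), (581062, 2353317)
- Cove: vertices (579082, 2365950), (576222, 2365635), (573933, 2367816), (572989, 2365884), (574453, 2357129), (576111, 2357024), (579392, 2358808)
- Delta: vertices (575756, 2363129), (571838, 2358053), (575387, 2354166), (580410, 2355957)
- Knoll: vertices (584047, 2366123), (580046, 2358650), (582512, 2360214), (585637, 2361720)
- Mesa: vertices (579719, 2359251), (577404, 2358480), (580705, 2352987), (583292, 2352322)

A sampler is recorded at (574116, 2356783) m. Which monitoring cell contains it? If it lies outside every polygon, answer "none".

Cast a ray rightward from (574116, 2356783). For each polygon, the edges (by vertex number in listed order) whose endpoints lie on opposite sides of northing = 2356783, where each meets that height, and whether that is right or left of the point:
Ridge: 2–3 at easting≈575292.4 (right), 4–1 at easting≈579905.4 (right) → 2 crossings.
Cove: no edge straddles that height → 0 crossings.
Delta: 2–3 at easting≈572997.6 (left), 4–1 at easting≈579874.0 (right) → 1 crossing.
Knoll: no edge straddles that height → 0 crossings.
Mesa: 2–3 at easting≈578423.8 (right), 4–1 at easting≈580991.6 (right) → 2 crossings.
Only Delta has an odd count, so the point is inside Delta.

Delta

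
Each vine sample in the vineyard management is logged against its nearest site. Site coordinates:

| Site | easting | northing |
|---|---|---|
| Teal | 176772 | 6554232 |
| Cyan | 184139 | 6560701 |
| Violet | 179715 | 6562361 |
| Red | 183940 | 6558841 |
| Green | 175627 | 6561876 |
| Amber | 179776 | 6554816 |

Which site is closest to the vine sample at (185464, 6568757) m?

Squared distances to each site:
Teal: 286526489.000; Cyan: 66654761.000; Violet: 73959817.000; Red: 100649632.000; Green: 144114730.000; Amber: 226704825.000.
Minimum at Cyan.

Cyan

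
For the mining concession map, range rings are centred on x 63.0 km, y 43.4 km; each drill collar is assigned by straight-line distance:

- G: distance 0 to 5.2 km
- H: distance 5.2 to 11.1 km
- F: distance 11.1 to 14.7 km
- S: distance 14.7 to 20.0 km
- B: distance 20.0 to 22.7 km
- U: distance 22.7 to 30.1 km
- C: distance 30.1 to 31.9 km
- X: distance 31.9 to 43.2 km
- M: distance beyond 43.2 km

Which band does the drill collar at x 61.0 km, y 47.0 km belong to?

G

Distance = √((61.0−63.0)² + (47.0−43.4)²) = √(4.000 + 12.960) = 4.118 km.
0 ≤ 4.118 < 5.2 → G.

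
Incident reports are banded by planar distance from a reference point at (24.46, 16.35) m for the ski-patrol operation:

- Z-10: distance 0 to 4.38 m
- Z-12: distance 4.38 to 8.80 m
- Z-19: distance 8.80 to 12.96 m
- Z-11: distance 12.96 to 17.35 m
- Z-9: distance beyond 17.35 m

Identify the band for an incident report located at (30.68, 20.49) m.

Z-12

Distance = √((30.68−24.46)² + (20.49−16.35)²) = √(38.688 + 17.140) = 7.472 m.
4.38 ≤ 7.472 < 8.80 → Z-12.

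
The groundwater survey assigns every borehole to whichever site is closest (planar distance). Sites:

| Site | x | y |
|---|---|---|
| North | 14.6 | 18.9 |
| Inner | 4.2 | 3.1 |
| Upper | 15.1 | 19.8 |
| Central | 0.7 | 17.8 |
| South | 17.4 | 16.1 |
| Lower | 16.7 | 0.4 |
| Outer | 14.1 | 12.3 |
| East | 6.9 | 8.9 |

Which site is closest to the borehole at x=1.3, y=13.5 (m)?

Squared distances to each site:
North: 206.050; Inner: 116.570; Upper: 230.130; Central: 18.850; South: 265.970; Lower: 408.770; Outer: 165.280; East: 52.520.
Minimum at Central.

Central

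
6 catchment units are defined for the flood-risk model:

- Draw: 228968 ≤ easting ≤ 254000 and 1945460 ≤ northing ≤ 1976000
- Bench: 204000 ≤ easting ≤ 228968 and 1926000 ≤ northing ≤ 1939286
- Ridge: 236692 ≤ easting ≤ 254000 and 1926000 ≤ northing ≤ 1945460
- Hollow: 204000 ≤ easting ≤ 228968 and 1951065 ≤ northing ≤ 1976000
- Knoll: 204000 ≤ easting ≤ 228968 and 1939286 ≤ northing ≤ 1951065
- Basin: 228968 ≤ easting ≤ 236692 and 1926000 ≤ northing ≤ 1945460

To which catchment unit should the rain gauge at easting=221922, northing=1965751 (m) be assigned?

Hollow

The point has easting = 221922 and northing = 1965751.
Only Hollow satisfies 204000 ≤ easting ≤ 228968 and 1951065 ≤ northing ≤ 1976000.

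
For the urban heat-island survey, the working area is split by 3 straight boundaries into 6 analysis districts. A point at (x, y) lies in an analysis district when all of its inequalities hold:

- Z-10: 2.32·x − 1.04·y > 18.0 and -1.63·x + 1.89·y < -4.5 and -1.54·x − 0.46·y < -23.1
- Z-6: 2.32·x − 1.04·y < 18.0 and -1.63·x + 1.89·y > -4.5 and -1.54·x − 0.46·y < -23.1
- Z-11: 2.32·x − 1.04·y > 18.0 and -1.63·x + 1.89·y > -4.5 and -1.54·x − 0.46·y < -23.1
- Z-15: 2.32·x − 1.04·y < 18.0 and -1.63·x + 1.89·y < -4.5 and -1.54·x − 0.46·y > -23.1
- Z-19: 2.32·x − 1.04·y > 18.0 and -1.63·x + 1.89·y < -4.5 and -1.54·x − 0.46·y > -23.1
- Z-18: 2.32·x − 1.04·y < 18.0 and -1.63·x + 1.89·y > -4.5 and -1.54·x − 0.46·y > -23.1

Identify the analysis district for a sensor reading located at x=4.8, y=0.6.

2.32·4.8 − 1.04·0.6 = 10.512, which is < 18.0
-1.63·4.8 + 1.89·0.6 = -6.690, which is < -4.5
-1.54·4.8 − 0.46·0.6 = -7.668, which is > -23.1
This sign pattern matches Z-15.

Z-15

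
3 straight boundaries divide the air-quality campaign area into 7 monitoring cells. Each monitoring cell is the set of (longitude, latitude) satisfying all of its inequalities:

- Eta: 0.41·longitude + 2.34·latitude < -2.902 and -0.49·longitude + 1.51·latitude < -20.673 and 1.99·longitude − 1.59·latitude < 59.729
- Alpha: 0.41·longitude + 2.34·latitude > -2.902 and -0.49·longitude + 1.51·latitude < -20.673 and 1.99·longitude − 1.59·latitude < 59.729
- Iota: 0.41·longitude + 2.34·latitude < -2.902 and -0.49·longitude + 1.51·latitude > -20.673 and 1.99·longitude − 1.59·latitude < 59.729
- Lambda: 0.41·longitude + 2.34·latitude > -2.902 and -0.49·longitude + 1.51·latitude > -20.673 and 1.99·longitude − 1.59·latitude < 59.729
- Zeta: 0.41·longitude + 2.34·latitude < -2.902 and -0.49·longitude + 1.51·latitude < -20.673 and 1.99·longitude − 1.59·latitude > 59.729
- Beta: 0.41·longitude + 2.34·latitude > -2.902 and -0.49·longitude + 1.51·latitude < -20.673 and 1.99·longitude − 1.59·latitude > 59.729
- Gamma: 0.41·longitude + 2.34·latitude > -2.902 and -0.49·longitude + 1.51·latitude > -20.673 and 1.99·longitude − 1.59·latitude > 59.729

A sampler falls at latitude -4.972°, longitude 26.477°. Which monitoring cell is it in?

Gamma

0.41·26.477 + 2.34·-4.972 = -0.779, which is > -2.902
-0.49·26.477 + 1.51·-4.972 = -20.481, which is > -20.673
1.99·26.477 − 1.59·-4.972 = 60.595, which is > 59.729
This sign pattern matches Gamma.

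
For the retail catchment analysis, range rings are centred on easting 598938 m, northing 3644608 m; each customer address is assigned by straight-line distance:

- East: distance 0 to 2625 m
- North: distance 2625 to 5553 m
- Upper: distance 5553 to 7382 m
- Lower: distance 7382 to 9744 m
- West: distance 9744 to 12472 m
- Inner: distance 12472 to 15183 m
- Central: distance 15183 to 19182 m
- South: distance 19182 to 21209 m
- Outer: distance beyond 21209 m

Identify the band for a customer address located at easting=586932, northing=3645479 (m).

Distance = √((586932−598938)² + (3645479−3644608)²) = √(144144036.000 + 758641.000) = 12037.553 m.
9744 ≤ 12037.553 < 12472 → West.

West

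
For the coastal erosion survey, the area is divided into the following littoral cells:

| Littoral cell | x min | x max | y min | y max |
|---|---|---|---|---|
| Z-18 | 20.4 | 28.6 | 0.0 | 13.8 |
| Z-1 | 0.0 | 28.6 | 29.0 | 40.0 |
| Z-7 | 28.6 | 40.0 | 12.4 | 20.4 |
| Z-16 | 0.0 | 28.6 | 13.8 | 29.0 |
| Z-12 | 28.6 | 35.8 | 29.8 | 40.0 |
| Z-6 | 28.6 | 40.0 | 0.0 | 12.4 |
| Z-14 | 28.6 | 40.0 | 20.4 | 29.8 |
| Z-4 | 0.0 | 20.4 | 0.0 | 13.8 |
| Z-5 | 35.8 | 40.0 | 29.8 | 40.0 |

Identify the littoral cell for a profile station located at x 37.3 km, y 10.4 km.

Z-6

The point has x = 37.3 and y = 10.4.
Only Z-6 satisfies 28.6 ≤ x ≤ 40.0 and 0.0 ≤ y ≤ 12.4.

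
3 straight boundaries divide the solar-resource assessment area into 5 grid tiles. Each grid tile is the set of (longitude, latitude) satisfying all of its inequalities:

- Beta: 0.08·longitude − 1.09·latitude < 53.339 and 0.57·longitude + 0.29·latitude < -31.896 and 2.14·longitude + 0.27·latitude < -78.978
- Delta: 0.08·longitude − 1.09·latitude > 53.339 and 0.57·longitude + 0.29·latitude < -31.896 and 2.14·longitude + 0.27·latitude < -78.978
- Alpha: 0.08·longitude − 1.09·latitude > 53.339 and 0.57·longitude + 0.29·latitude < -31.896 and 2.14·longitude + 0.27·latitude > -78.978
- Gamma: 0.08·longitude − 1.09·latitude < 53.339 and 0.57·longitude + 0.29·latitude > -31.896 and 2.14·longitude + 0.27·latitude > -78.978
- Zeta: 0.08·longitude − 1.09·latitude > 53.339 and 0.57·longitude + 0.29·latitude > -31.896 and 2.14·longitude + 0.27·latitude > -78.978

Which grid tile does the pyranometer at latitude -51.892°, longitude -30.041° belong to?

0.08·-30.041 − 1.09·-51.892 = 54.159, which is > 53.339
0.57·-30.041 + 0.29·-51.892 = -32.172, which is < -31.896
2.14·-30.041 + 0.27·-51.892 = -78.299, which is > -78.978
This sign pattern matches Alpha.

Alpha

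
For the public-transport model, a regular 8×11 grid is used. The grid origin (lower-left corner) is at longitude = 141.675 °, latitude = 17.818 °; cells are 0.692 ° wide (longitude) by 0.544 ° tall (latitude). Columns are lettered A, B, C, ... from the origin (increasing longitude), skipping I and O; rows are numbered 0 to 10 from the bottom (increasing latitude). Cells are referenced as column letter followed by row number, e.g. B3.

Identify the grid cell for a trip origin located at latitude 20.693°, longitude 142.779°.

Column index: ⌊(142.779 − 141.675) / 0.692⌋ = ⌊1.595⌋ = 1 → column B
Row offset from origin: ⌊(20.693 − 17.818) / 0.544⌋ = ⌊5.285⌋ = 5 → row 5

B5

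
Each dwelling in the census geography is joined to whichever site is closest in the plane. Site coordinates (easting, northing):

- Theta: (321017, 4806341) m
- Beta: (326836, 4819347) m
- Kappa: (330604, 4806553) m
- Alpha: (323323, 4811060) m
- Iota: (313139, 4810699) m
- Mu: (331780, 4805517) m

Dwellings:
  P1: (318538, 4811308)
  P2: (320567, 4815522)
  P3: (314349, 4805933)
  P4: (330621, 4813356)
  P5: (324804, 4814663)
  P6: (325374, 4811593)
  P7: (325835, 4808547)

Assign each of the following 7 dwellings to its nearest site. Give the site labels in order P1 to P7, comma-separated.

P1 → Alpha (d²=22957729.00)
P2 → Alpha (d²=27504980.00)
P3 → Iota (d²=24178856.00)
P4 → Kappa (d²=46281098.00)
P5 → Alpha (d²=15174970.00)
P6 → Alpha (d²=4490690.00)
P7 → Alpha (d²=12625313.00)

Alpha, Alpha, Iota, Kappa, Alpha, Alpha, Alpha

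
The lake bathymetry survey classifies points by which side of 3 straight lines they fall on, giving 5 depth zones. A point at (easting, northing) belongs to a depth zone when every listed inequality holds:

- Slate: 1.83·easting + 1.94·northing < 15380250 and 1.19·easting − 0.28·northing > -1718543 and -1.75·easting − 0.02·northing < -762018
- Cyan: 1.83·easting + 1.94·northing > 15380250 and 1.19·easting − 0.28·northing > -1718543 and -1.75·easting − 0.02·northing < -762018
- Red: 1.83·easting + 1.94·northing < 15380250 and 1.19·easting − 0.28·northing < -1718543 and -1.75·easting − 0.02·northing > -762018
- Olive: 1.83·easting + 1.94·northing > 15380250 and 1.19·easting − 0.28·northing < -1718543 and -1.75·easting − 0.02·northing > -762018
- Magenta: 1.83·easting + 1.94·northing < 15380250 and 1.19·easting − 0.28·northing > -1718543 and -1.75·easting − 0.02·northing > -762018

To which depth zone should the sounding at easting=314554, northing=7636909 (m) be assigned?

Olive

1.83·314554 + 1.94·7636909 = 15391237.280, which is > 15380250
1.19·314554 − 0.28·7636909 = -1764015.260, which is < -1718543
-1.75·314554 − 0.02·7636909 = -703207.680, which is > -762018
This sign pattern matches Olive.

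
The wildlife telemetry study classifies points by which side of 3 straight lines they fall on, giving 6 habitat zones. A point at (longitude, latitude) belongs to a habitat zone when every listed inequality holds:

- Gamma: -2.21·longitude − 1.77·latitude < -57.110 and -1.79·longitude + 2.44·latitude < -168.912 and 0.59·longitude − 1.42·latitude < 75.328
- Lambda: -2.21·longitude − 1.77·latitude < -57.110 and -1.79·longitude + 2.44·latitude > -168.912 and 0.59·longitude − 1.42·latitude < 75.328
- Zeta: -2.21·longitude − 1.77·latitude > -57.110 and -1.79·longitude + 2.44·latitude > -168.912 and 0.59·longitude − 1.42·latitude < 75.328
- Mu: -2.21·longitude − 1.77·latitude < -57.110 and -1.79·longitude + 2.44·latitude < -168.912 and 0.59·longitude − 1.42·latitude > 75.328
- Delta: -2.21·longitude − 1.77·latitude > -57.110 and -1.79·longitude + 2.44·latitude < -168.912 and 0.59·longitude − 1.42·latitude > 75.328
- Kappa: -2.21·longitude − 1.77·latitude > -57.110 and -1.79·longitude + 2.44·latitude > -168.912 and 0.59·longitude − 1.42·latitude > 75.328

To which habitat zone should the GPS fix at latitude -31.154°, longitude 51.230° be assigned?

-2.21·51.230 − 1.77·-31.154 = -58.076, which is < -57.110
-1.79·51.230 + 2.44·-31.154 = -167.717, which is > -168.912
0.59·51.230 − 1.42·-31.154 = 74.464, which is < 75.328
This sign pattern matches Lambda.

Lambda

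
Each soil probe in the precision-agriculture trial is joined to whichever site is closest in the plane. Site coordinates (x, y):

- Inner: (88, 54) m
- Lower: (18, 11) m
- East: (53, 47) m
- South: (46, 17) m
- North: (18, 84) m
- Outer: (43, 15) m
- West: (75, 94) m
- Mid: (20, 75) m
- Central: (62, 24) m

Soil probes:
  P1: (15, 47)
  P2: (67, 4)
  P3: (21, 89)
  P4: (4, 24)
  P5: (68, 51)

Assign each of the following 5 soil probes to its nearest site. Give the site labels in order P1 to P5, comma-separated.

Mid, Central, North, Lower, East

P1 → Mid (d²=809.00)
P2 → Central (d²=425.00)
P3 → North (d²=34.00)
P4 → Lower (d²=365.00)
P5 → East (d²=241.00)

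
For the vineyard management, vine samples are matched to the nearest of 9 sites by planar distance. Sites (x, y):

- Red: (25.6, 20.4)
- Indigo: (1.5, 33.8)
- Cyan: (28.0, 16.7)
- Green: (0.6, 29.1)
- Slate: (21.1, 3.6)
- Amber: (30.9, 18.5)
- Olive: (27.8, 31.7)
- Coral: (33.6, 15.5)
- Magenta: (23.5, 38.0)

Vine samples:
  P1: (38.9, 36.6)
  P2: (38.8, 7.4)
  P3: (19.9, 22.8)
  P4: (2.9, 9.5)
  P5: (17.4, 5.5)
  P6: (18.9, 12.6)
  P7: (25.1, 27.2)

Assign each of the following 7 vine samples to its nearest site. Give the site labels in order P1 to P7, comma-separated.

P1 → Olive (d²=147.22)
P2 → Coral (d²=92.65)
P3 → Red (d²=38.25)
P4 → Slate (d²=366.05)
P5 → Slate (d²=17.30)
P6 → Slate (d²=85.84)
P7 → Olive (d²=27.54)

Olive, Coral, Red, Slate, Slate, Slate, Olive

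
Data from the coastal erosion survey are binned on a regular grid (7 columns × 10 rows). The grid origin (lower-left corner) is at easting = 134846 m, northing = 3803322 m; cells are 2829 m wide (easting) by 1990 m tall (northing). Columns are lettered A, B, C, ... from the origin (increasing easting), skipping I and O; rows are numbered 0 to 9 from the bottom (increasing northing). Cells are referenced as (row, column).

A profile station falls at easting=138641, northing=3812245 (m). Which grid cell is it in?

Column index: ⌊(138641 − 134846) / 2829⌋ = ⌊1.341⌋ = 1 → column B
Row offset from origin: ⌊(3812245 − 3803322) / 1990⌋ = ⌊4.484⌋ = 4 → row 4

(4, B)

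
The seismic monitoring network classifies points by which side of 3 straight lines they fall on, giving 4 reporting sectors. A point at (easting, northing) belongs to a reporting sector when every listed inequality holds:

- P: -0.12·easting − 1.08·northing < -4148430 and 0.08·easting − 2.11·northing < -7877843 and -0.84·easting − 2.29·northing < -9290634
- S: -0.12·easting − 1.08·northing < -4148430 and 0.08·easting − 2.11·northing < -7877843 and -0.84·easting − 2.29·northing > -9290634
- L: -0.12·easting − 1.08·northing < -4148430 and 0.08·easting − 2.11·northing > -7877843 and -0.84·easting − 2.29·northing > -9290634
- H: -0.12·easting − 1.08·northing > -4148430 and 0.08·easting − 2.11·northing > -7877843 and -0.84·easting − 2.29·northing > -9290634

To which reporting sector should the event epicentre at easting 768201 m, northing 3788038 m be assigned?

P

-0.12·768201 − 1.08·3788038 = -4183265.160, which is < -4148430
0.08·768201 − 2.11·3788038 = -7931304.100, which is < -7877843
-0.84·768201 − 2.29·3788038 = -9319895.860, which is < -9290634
This sign pattern matches P.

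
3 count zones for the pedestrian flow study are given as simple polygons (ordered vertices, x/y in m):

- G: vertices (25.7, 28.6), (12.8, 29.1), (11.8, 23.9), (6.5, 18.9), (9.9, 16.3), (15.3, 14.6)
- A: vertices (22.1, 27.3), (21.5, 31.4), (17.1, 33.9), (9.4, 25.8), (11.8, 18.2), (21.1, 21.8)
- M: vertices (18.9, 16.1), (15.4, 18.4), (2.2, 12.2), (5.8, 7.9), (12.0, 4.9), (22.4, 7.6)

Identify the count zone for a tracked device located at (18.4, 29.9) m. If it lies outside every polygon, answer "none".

Cast a ray rightward from (18.4, 29.9). For each polygon, the edges (by vertex number in listed order) whose endpoints lie on opposite sides of y = 29.9, where each meets that height, and whether that is right or left of the point:
G: no edge straddles that height → 0 crossings.
A: 1–2 at x≈21.72 (right), 3–4 at x≈13.30 (left) → 1 crossing.
M: no edge straddles that height → 0 crossings.
Only A has an odd count, so the point is inside A.

A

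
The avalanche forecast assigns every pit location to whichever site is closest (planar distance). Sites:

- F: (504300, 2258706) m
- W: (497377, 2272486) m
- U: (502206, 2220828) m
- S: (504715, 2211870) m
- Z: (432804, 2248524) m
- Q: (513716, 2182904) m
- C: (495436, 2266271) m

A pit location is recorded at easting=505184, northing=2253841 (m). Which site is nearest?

F

Squared distances to each site:
F: 24449681.000; W: 408585274.000; U: 1098726653.000; S: 1761784802.000; Z: 5267134889.000; Q: 5104852993.000; C: 249528404.000.
Minimum at F.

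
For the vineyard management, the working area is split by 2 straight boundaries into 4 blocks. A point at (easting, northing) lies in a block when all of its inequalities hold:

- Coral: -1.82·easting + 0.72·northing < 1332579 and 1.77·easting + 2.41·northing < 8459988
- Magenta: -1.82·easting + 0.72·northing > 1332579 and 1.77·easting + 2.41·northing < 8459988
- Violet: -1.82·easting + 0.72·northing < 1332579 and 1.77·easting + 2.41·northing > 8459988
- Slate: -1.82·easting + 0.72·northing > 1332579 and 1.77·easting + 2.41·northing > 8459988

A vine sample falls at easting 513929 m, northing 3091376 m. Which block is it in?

Coral

-1.82·513929 + 0.72·3091376 = 1290439.940, which is < 1332579
1.77·513929 + 2.41·3091376 = 8359870.490, which is < 8459988
This sign pattern matches Coral.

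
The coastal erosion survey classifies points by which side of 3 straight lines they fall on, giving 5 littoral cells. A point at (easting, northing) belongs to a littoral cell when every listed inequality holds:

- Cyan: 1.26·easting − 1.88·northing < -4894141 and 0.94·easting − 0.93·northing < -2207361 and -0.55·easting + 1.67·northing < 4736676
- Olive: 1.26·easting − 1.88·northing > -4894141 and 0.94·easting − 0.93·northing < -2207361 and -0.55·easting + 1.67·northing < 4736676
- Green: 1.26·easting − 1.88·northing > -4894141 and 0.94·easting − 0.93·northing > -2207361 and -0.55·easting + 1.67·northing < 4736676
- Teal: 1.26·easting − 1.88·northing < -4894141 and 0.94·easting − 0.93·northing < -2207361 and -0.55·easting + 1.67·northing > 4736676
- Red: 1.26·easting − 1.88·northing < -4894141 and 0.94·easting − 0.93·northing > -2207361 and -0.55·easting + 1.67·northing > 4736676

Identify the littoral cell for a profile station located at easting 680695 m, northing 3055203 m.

1.26·680695 − 1.88·3055203 = -4886105.940, which is > -4894141
0.94·680695 − 0.93·3055203 = -2201485.490, which is > -2207361
-0.55·680695 + 1.67·3055203 = 4727806.760, which is < 4736676
This sign pattern matches Green.

Green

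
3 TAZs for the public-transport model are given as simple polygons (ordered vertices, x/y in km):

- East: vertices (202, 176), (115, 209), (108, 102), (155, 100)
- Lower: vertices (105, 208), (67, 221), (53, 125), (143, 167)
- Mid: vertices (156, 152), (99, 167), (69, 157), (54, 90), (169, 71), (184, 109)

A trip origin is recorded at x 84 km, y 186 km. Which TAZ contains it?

Lower

Cast a ray rightward from (84, 186). For each polygon, the edges (by vertex number in listed order) whose endpoints lie on opposite sides of y = 186, where each meets that height, and whether that is right or left of the point:
East: 1–2 at x≈175.6 (right), 2–3 at x≈113.5 (right) → 2 crossings.
Lower: 2–3 at x≈61.9 (left), 4–1 at x≈125.4 (right) → 1 crossing.
Mid: no edge straddles that height → 0 crossings.
Only Lower has an odd count, so the point is inside Lower.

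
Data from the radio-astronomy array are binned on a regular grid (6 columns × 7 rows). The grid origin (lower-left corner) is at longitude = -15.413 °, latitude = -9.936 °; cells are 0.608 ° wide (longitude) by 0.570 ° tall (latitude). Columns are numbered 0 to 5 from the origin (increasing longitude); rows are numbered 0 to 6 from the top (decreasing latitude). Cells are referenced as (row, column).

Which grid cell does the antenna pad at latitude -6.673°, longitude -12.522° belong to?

(1, 4)

Column index: ⌊(-12.522 − -15.413) / 0.608⌋ = ⌊4.755⌋ = 4
Row offset from origin: ⌊(-6.673 − -9.936) / 0.570⌋ = ⌊5.725⌋ = 5 → row 1 (counted from top)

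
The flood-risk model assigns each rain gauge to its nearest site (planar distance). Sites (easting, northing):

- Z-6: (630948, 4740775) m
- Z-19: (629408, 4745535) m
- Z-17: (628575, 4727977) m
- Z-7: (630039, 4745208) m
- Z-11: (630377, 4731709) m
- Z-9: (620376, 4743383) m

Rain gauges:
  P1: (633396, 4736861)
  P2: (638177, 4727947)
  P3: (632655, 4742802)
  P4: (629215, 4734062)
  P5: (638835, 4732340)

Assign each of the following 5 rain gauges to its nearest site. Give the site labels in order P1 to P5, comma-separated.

P1 → Z-6 (d²=21312100.00)
P2 → Z-11 (d²=74992644.00)
P3 → Z-6 (d²=7022578.00)
P4 → Z-11 (d²=6886853.00)
P5 → Z-11 (d²=71935925.00)

Z-6, Z-11, Z-6, Z-11, Z-11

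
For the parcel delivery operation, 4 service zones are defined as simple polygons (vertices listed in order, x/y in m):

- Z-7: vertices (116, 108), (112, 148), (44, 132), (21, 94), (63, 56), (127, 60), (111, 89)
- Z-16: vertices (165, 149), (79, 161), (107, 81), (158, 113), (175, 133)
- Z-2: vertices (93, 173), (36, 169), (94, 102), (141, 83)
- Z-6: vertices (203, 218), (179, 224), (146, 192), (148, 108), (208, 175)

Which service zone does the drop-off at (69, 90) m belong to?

Z-7

Cast a ray rightward from (69, 90). For each polygon, the edges (by vertex number in listed order) whose endpoints lie on opposite sides of y = 90, where each meets that height, and whether that is right or left of the point:
Z-7: 4–5 at x≈25.4 (left), 7–1 at x≈111.3 (right) → 1 crossing.
Z-16: 2–3 at x≈103.8 (right), 3–4 at x≈121.3 (right) → 2 crossings.
Z-2: 3–4 at x≈123.7 (right), 4–1 at x≈137.3 (right) → 2 crossings.
Z-6: no edge straddles that height → 0 crossings.
Only Z-7 has an odd count, so the point is inside Z-7.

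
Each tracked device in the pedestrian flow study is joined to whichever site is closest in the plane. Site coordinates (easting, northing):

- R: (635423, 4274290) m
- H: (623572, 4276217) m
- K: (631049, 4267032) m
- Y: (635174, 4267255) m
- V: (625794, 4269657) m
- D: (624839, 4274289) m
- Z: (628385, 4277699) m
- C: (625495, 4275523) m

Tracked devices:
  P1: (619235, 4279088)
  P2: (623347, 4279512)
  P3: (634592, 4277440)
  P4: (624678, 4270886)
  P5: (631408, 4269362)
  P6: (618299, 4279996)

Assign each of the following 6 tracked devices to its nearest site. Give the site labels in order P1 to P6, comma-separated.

H, H, R, V, K, H

P1 → H (d²=27052210.00)
P2 → H (d²=10907650.00)
P3 → R (d²=10613061.00)
P4 → V (d²=2755897.00)
P5 → K (d²=5557781.00)
P6 → H (d²=42085370.00)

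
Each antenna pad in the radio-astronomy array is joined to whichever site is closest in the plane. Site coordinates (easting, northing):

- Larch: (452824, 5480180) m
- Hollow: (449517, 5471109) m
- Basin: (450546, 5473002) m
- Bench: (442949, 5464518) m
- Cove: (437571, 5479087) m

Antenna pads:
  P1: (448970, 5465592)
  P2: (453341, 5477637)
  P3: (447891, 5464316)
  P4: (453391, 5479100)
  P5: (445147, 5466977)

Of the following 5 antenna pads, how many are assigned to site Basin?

0

P1 → Hollow
P2 → Larch
P3 → Bench
P4 → Larch
P5 → Bench
0 of the 5 go to Basin.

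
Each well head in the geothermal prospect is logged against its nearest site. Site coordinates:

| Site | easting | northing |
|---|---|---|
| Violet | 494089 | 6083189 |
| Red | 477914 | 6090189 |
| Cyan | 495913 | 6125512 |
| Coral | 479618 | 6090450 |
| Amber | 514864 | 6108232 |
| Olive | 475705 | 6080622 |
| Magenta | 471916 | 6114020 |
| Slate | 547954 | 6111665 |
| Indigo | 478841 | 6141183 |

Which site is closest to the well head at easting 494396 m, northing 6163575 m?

Squared distances to each site:
Violet: 6462003245.000; Red: 5657161320.000; Cyan: 1451093258.000; Coral: 5565654909.000; Amber: 3481786673.000; Olive: 7230553690.000; Magenta: 2961048425.000; Slate: 5563107464.000; Indigo: 743359689.000.
Minimum at Indigo.

Indigo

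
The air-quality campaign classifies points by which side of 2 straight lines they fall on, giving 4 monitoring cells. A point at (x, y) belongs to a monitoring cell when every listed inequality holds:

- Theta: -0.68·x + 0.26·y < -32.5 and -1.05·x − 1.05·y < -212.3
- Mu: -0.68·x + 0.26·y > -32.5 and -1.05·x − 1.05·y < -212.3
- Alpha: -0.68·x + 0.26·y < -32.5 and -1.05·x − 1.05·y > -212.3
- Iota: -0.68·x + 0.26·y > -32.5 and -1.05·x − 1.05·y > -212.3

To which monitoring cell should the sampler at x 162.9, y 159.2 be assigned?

-0.68·162.9 + 0.26·159.2 = -69.380, which is < -32.5
-1.05·162.9 − 1.05·159.2 = -338.205, which is < -212.3
This sign pattern matches Theta.

Theta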